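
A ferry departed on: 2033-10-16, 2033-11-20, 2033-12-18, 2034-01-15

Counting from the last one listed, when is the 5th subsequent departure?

2034-06-18

All dates are Sundays, 35, 28, 28 days apart.
Specifically, the 3rd Sunday of each month.
February 2034 — 3rd Sunday is 2034-02-19.
March 2034 — 3rd Sunday is 2034-03-19.
April 2034 — 3rd Sunday is 2034-04-16.
3rd Sunday of May 2034: 2034-05-21.
3rd Sunday of June 2034: 2034-06-18.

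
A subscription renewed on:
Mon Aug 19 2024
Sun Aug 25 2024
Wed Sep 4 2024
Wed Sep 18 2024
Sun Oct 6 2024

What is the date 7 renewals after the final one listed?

Intervals are 6, 10, 14, 18 days — an arithmetic progression with common difference 4.
Next gap: 22 days. Sun Oct 6 2024 + 22 days = Mon Oct 28 2024.
Next gap: 26 days. Mon Oct 28 2024 + 26 days = Sat Nov 23 2024.
Next gap: 30 days. Sat Nov 23 2024 + 30 days = Mon Dec 23 2024.
Next gap: 34 days. Mon Dec 23 2024 + 34 days = Sun Jan 26 2025.
Next gap: 38 days. Sun Jan 26 2025 + 38 days = Wed Mar 5 2025.
Next gap: 42 days. Wed Mar 5 2025 + 42 days = Wed Apr 16 2025.
Next gap: 46 days. Wed Apr 16 2025 + 46 days = Sun Jun 1 2025.

Sun Jun 1 2025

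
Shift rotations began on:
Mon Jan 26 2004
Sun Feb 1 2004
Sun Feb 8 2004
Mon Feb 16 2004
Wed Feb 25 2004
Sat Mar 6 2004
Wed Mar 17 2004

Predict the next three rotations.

Mon Mar 29 2004, Sun Apr 11 2004, Sun Apr 25 2004

Gaps: 6, 7, 8, 9, 10, 11 days — each gap is 1 larger than the previous one.
Next gap: 12 days. Wed Mar 17 2004 + 12 days = Mon Mar 29 2004.
Next gap: 13 days. Mon Mar 29 2004 + 13 days = Sun Apr 11 2004.
Next gap: 14 days. Sun Apr 11 2004 + 14 days = Sun Apr 25 2004.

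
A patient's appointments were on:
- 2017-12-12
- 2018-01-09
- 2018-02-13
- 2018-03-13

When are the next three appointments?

2018-04-10, 2018-05-08, 2018-06-12

These are Tuesdays at 28- or 35-day spacing (28, 35, 28).
The pattern: 2nd Tuesday of the month.
2nd Tuesday of April 2018: 2018-04-10.
2nd Tuesday of May 2018: 2018-05-08.
June 2018 — 2nd Tuesday is 2018-06-12.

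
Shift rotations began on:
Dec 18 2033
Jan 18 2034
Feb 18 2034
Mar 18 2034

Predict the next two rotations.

Gaps: 31, 31, 28 days — not constant. Every event is on the 18th of the month.
Pattern: the 18th of each month.
April 2034: Apr 18 2034.
Next: May 2034 → May 18 2034.

Apr 18 2034, May 18 2034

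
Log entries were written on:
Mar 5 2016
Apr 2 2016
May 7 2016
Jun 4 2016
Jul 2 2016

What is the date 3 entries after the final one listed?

Oct 1 2016

All dates are Saturdays, 28, 35, 28, 28 days apart.
Specifically, the 1st Saturday of each month.
August 2016 — 1st Saturday is Aug 6 2016.
September 2016 — 1st Saturday is Sep 3 2016.
1st Saturday of October 2016: Oct 1 2016.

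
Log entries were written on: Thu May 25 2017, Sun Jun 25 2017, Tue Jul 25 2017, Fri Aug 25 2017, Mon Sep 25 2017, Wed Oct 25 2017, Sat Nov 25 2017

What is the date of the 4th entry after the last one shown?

Gaps: 31, 30, 31, 31, 30, 31 days — not constant. Every event is on the 25th of the month.
Pattern: the 25th of each month.
Next: December 2017 → Mon Dec 25 2017.
Next: January 2018 → Thu Jan 25 2018.
February 2018: Sun Feb 25 2018.
March 2018: Sun Mar 25 2018.

Sun Mar 25 2018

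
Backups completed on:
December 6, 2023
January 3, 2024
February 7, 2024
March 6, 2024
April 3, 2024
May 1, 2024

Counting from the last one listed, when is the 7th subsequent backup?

December 4, 2024

All dates are Wednesdays, 28, 35, 28, 28, 28 days apart.
Specifically, the 1st Wednesday of each month.
June 2024 — 1st Wednesday is June 5, 2024.
1st Wednesday of July 2024: July 3, 2024.
August 2024 — 1st Wednesday is August 7, 2024.
September 2024 — 1st Wednesday is September 4, 2024.
1st Wednesday of October 2024: October 2, 2024.
1st Wednesday of November 2024: November 6, 2024.
December 2024 — 1st Wednesday is December 4, 2024.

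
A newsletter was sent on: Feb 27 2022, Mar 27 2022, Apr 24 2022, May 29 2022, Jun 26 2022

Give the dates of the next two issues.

Jul 31 2022, Aug 28 2022

Every date is a Sunday; gaps 28, 28, 35, 28 days.
Each is the last Sunday of its month (at least one falls on the 29th or later, ruling out '4th Sunday').
Last Sunday of July 2022: Jul 31 2022.
Last Sunday of August 2022: Aug 28 2022.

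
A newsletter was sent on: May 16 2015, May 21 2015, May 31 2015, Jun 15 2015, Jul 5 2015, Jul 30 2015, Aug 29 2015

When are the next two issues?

The spacing grows by 5 each time: 5, 10, 15, 20, 25, 30 days.
Next gap: 35 days. Aug 29 2015 + 35 days = Oct 3 2015.
Next gap: 40 days. Oct 3 2015 + 40 days = Nov 12 2015.

Oct 3 2015, Nov 12 2015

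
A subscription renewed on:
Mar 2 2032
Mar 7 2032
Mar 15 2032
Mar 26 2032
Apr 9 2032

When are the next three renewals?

Gaps: 5, 8, 11, 14 days — each gap is 3 larger than the previous one.
Next gap: 17 days. Apr 9 2032 + 17 days = Apr 26 2032.
Next gap: 20 days. Apr 26 2032 + 20 days = May 16 2032.
Next gap: 23 days. May 16 2032 + 23 days = Jun 8 2032.

Apr 26 2032, May 16 2032, Jun 8 2032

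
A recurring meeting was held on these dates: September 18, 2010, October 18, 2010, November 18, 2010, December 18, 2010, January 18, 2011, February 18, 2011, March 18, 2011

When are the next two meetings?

Gaps: 30, 31, 30, 31, 31, 28 days — not constant. Every event is on the 18th of the month.
Pattern: the 18th of each month.
April 2011: April 18, 2011.
May 2011: May 18, 2011.

April 18, 2011; May 18, 2011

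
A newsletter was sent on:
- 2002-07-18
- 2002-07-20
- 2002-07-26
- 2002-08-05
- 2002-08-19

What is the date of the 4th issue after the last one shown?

The spacing grows by 4 each time: 2, 6, 10, 14 days.
Next gap: 18 days. 2002-08-19 + 18 days = 2002-09-06.
Next gap: 22 days. 2002-09-06 + 22 days = 2002-09-28.
Next gap: 26 days. 2002-09-28 + 26 days = 2002-10-24.
Next gap: 30 days. 2002-10-24 + 30 days = 2002-11-23.

2002-11-23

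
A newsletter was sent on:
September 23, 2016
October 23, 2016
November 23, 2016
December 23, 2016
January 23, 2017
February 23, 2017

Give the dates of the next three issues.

The day-of-month is always 23 (30, 31, 30, 31, 31 days between events).
So this recurs on the 23rd of each month.
March 2017: March 23, 2017.
April 2017: April 23, 2017.
Next: May 2017 → May 23, 2017.

March 23, 2017; April 23, 2017; May 23, 2017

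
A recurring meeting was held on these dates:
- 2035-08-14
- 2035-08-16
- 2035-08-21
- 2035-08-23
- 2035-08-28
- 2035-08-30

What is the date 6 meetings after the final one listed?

2035-09-20

The gap pattern 2, 5, 2, 5, 2 repeats every 2 events.
These are the Tuesdays and Thursdays of each week.
The following Tuesday is 2035-09-04.
The following Thursday is 2035-09-06.
The following Tuesday is 2035-09-11.
Next Thursday: 2035-09-13.
Next Tuesday: 2035-09-18.
The following Thursday is 2035-09-20.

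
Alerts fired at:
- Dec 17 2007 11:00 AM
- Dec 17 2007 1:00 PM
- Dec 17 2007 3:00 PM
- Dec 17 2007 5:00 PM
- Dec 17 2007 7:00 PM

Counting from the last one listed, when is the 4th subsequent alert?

Gaps: 2, 2, 2, 2 hours — each event is 2 hours after the previous one.
Dec 17 2007 7:00 PM + 2 h = Dec 17 2007 9:00 PM.
Dec 17 2007 9:00 PM + 2 h = Dec 17 2007 11:00 PM.
Dec 17 2007 11:00 PM + 2 h = Dec 18 2007 1:00 AM.
Dec 18 2007 1:00 AM + 2 h = Dec 18 2007 3:00 AM.

Dec 18 2007 3:00 AM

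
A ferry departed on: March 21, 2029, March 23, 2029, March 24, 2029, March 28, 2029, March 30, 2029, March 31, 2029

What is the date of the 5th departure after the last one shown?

April 13, 2029

Gaps: 2, 1, 4, 2, 1 days — not constant, but cyclic with period 3.
The events fall on every Wednesday, Friday and Saturday.
The following Wednesday is April 4, 2029.
The following Friday is April 6, 2029.
Next Saturday: April 7, 2029.
The following Wednesday is April 11, 2029.
The following Friday is April 13, 2029.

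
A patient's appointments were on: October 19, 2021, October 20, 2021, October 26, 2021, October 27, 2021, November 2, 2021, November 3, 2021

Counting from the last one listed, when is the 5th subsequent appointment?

November 23, 2021

Every event lands on a Tuesday or Wednesday (gaps cycle 1, 6, 1, 6, 1).
So the schedule is: every Tuesday and Wednesday.
The following Tuesday is November 9, 2021.
The following Wednesday is November 10, 2021.
Next Tuesday: November 16, 2021.
Next Wednesday: November 17, 2021.
Next Tuesday: November 23, 2021.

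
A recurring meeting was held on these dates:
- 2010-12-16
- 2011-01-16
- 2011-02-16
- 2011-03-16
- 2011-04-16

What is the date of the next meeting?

2011-05-16

Each date is the 16th; the gaps (31, 31, 28, 31) track the month lengths.
The rule is the 16th of each month.
Next: May 2011 → 2011-05-16.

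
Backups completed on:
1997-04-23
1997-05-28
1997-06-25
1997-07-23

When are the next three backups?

1997-08-27, 1997-09-24, 1997-10-22

These are Wednesdays at 28- or 35-day spacing (35, 28, 28).
The pattern: 4th Wednesday of the month.
4th Wednesday of August 1997: 1997-08-27.
4th Wednesday of September 1997: 1997-09-24.
4th Wednesday of October 1997: 1997-10-22.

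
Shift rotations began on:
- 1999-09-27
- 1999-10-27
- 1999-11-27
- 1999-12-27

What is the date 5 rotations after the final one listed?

The day-of-month is always 27 (30, 31, 30 days between events).
So this recurs on the 27th of each month.
January 2000: 2000-01-27.
Next: February 2000 → 2000-02-27.
March 2000: 2000-03-27.
Next: April 2000 → 2000-04-27.
Next: May 2000 → 2000-05-27.

2000-05-27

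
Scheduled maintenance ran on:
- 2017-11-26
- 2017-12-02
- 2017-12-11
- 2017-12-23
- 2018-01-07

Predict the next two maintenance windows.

Gaps: 6, 9, 12, 15 days — each gap is 3 larger than the previous one.
Next gap: 18 days. 2018-01-07 + 18 days = 2018-01-25.
Next gap: 21 days. 2018-01-25 + 21 days = 2018-02-15.

2018-01-25, 2018-02-15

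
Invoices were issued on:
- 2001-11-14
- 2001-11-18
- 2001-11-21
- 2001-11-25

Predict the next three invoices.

Every event lands on a Wednesday or Sunday (gaps cycle 4, 3, 4).
So the schedule is: every Wednesday and Sunday.
The following Wednesday is 2001-11-28.
The following Sunday is 2001-12-02.
Next Wednesday: 2001-12-05.

2001-11-28, 2001-12-02, 2001-12-05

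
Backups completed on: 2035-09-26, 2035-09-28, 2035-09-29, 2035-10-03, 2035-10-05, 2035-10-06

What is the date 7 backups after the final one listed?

2035-10-24

The gap pattern 2, 1, 4, 2, 1 repeats every 3 events.
These are the Wednesdays, Fridays and Saturdays of each week.
Next Wednesday: 2035-10-10.
The following Friday is 2035-10-12.
Next Saturday: 2035-10-13.
Next Wednesday: 2035-10-17.
Next Friday: 2035-10-19.
The following Saturday is 2035-10-20.
Next Wednesday: 2035-10-24.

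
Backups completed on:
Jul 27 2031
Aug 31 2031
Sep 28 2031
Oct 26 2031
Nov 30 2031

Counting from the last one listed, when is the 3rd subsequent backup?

Feb 29 2032

All Sundays; the gaps (35, 28, 28, 35) vary with month length.
This is the last Sunday of each month.
Last Sunday of December 2031: Dec 28 2031.
Last Sunday of January 2032: Jan 25 2032.
February 2032 ends with Sunday Feb 29 2032.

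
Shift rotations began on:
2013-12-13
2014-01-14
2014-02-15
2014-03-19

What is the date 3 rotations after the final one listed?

2014-06-23

Gaps between consecutive events: 32, 32, 32 days — a constant 32-day interval.
2014-03-19 + 32 days = 2014-04-20.
2014-04-20 + 32 days = 2014-05-22.
2014-05-22 + 32 days = 2014-06-23.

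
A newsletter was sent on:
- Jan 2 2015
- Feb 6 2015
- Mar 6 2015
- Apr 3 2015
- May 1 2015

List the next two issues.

All dates are Fridays, 35, 28, 28, 28 days apart.
Specifically, the 1st Friday of each month.
1st Friday of June 2015: Jun 5 2015.
July 2015 — 1st Friday is Jul 3 2015.

Jun 5 2015, Jul 3 2015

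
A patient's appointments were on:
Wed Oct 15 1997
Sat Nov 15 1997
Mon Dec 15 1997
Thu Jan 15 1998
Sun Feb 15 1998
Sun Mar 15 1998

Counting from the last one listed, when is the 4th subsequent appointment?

Wed Jul 15 1998

Gaps: 31, 30, 31, 31, 28 days — not constant. Every event is on the 15th of the month.
Pattern: the 15th of each month.
Next: April 1998 → Wed Apr 15 1998.
May 1998: Fri May 15 1998.
June 1998: Mon Jun 15 1998.
July 1998: Wed Jul 15 1998.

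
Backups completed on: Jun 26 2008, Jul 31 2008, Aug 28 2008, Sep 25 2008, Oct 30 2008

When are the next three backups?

All Thursdays; the gaps (35, 28, 28, 35) vary with month length.
This is the last Thursday of each month.
November 2008 ends with Thursday Nov 27 2008.
Last Thursday of December 2008: Dec 25 2008.
January 2009 ends with Thursday Jan 29 2009.

Nov 27 2008, Dec 25 2008, Jan 29 2009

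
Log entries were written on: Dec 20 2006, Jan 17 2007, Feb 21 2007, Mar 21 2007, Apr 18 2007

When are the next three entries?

All dates are Wednesdays, 28, 35, 28, 28 days apart.
Specifically, the 3rd Wednesday of each month.
3rd Wednesday of May 2007: May 16 2007.
3rd Wednesday of June 2007: Jun 20 2007.
3rd Wednesday of July 2007: Jul 18 2007.

May 16 2007, Jun 20 2007, Jul 18 2007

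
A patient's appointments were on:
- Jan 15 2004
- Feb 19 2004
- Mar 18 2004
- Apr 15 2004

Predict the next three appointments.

May 20 2004, Jun 17 2004, Jul 15 2004

All dates are Thursdays, 35, 28, 28 days apart.
Specifically, the 3rd Thursday of each month.
May 2004 — 3rd Thursday is May 20 2004.
3rd Thursday of June 2004: Jun 17 2004.
July 2004 — 3rd Thursday is Jul 15 2004.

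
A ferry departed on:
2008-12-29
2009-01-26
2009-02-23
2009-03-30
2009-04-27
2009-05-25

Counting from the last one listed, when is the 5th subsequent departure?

Every date is a Monday; gaps 28, 28, 35, 28, 28 days.
Each is the last Monday of its month (at least one falls on the 29th or later, ruling out '4th Monday').
June 2009 ends with Monday 2009-06-29.
July 2009 ends with Monday 2009-07-27.
August 2009 ends with Monday 2009-08-31.
September 2009 ends with Monday 2009-09-28.
October 2009 ends with Monday 2009-10-26.

2009-10-26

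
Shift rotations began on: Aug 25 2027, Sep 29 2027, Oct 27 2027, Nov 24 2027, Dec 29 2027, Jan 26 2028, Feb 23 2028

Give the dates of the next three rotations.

These are Wednesdays with 35, 28, 28, 35, 28, 28-day gaps.
Each is the final Wednesday of its month — Sep 29 2027 is past the 28th, so '4th Wednesday' doesn't fit.
March 2028 ends with Wednesday Mar 29 2028.
April 2028 ends with Wednesday Apr 26 2028.
Last Wednesday of May 2028: May 31 2028.

Mar 29 2028, Apr 26 2028, May 31 2028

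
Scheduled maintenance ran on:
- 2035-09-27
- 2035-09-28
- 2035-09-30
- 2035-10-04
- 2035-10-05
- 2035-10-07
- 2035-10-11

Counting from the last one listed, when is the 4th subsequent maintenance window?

Gaps: 1, 2, 4, 1, 2, 4 days — not constant, but cyclic with period 3.
The events fall on every Thursday, Friday and Sunday.
The following Friday is 2035-10-12.
Next Sunday: 2035-10-14.
Next Thursday: 2035-10-18.
Next Friday: 2035-10-19.

2035-10-19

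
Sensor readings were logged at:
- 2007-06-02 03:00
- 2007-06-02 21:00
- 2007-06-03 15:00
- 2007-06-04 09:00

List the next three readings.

Gaps: 18, 18, 18 hours — each event is 18 hours after the previous one.
2007-06-04 09:00 + 18 h = 2007-06-05 03:00.
2007-06-05 03:00 + 18 h = 2007-06-05 21:00.
2007-06-05 21:00 + 18 h = 2007-06-06 15:00.

2007-06-05 03:00, 2007-06-05 21:00, 2007-06-06 15:00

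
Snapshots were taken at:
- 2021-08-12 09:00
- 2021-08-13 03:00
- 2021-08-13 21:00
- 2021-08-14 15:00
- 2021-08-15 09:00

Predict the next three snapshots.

2021-08-16 03:00, 2021-08-16 21:00, 2021-08-17 15:00

Spacing: 18, 18, 18, 18 h — constant 18 h.
2021-08-15 09:00 + 18 h = 2021-08-16 03:00.
2021-08-16 03:00 + 18 h = 2021-08-16 21:00.
2021-08-16 21:00 + 18 h = 2021-08-17 15:00.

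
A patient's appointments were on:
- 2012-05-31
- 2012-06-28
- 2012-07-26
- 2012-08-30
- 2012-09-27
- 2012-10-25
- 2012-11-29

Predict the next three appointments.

Every date is a Thursday; gaps 28, 28, 35, 28, 28, 35 days.
Each is the last Thursday of its month (at least one falls on the 29th or later, ruling out '4th Thursday').
December 2012 ends with Thursday 2012-12-27.
January 2013 ends with Thursday 2013-01-31.
February 2013 ends with Thursday 2013-02-28.

2012-12-27, 2013-01-31, 2013-02-28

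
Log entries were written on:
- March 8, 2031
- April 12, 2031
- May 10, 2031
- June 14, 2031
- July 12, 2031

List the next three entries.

August 9, 2031; September 13, 2031; October 11, 2031

Gaps: 35, 28, 35, 28 days — a mix of 28 and 35. Every date is a Saturday.
Each is the 2nd Saturday of its month.
August 2031 — 2nd Saturday is August 9, 2031.
2nd Saturday of September 2031: September 13, 2031.
2nd Saturday of October 2031: October 11, 2031.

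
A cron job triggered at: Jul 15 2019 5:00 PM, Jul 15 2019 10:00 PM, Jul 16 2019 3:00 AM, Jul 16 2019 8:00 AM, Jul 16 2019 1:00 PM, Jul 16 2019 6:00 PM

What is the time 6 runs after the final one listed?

The interval is a steady 5 hours (5, 5, 5, 5, 5).
Jul 16 2019 6:00 PM + 5 h = Jul 16 2019 11:00 PM.
Jul 16 2019 11:00 PM + 5 h = Jul 17 2019 4:00 AM.
Jul 17 2019 4:00 AM + 5 h = Jul 17 2019 9:00 AM.
Jul 17 2019 9:00 AM + 5 h = Jul 17 2019 2:00 PM.
Jul 17 2019 2:00 PM + 5 h = Jul 17 2019 7:00 PM.
Jul 17 2019 7:00 PM + 5 h = Jul 18 2019 12:00 AM.

Jul 18 2019 12:00 AM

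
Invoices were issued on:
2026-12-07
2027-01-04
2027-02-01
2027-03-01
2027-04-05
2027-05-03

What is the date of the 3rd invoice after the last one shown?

2027-08-02

All dates are Mondays, 28, 28, 28, 35, 28 days apart.
Specifically, the 1st Monday of each month.
1st Monday of June 2027: 2027-06-07.
July 2027 — 1st Monday is 2027-07-05.
1st Monday of August 2027: 2027-08-02.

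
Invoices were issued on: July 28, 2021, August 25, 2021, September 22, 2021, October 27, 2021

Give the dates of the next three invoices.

These are Wednesdays at 28- or 35-day spacing (28, 28, 35).
The pattern: 4th Wednesday of the month.
4th Wednesday of November 2021: November 24, 2021.
4th Wednesday of December 2021: December 22, 2021.
January 2022 — 4th Wednesday is January 26, 2022.

November 24, 2021; December 22, 2021; January 26, 2022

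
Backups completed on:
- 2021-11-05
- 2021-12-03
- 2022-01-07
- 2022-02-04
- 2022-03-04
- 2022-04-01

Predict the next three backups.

2022-05-06, 2022-06-03, 2022-07-01

These are Fridays at 28- or 35-day spacing (28, 35, 28, 28, 28).
The pattern: 1st Friday of the month.
May 2022 — 1st Friday is 2022-05-06.
June 2022 — 1st Friday is 2022-06-03.
1st Friday of July 2022: 2022-07-01.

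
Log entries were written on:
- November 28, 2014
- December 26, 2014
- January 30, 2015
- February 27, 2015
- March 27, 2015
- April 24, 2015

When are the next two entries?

Every date is a Friday; gaps 28, 35, 28, 28, 28 days.
Each is the last Friday of its month (at least one falls on the 29th or later, ruling out '4th Friday').
Last Friday of May 2015: May 29, 2015.
June 2015 ends with Friday June 26, 2015.

May 29, 2015; June 26, 2015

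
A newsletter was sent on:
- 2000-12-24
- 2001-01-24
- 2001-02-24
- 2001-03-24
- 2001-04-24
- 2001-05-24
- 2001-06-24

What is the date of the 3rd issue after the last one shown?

2001-09-24

Gaps: 31, 31, 28, 31, 30, 31 days — not constant. Every event is on the 24th of the month.
Pattern: the 24th of each month.
July 2001: 2001-07-24.
August 2001: 2001-08-24.
Next: September 2001 → 2001-09-24.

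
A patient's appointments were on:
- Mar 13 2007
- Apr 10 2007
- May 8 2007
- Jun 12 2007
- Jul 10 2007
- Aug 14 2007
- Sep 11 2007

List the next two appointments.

Oct 9 2007, Nov 13 2007

All dates are Tuesdays, 28, 28, 35, 28, 35, 28 days apart.
Specifically, the 2nd Tuesday of each month.
October 2007 — 2nd Tuesday is Oct 9 2007.
November 2007 — 2nd Tuesday is Nov 13 2007.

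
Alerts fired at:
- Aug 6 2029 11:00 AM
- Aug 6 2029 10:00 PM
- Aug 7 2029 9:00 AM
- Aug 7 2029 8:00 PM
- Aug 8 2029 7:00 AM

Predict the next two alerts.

Gaps: 11, 11, 11, 11 hours — each event is 11 hours after the previous one.
Aug 8 2029 7:00 AM + 11 h = Aug 8 2029 6:00 PM.
Aug 8 2029 6:00 PM + 11 h = Aug 9 2029 5:00 AM.

Aug 8 2029 6:00 PM, Aug 9 2029 5:00 AM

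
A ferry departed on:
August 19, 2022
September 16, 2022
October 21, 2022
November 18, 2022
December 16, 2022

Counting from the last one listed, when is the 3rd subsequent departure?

These are Fridays at 28- or 35-day spacing (28, 35, 28, 28).
The pattern: 3rd Friday of the month.
3rd Friday of January 2023: January 20, 2023.
February 2023 — 3rd Friday is February 17, 2023.
3rd Friday of March 2023: March 17, 2023.

March 17, 2023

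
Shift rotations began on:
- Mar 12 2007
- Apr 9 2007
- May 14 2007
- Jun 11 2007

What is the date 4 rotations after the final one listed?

Gaps: 28, 35, 28 days — a mix of 28 and 35. Every date is a Monday.
Each is the 2nd Monday of its month.
2nd Monday of July 2007: Jul 9 2007.
August 2007 — 2nd Monday is Aug 13 2007.
September 2007 — 2nd Monday is Sep 10 2007.
2nd Monday of October 2007: Oct 8 2007.

Oct 8 2007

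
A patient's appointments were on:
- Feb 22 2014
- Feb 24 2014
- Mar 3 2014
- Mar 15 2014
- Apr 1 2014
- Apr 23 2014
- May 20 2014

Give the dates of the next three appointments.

Gaps: 2, 7, 12, 17, 22, 27 days — each gap is 5 larger than the previous one.
Next gap: 32 days. May 20 2014 + 32 days = Jun 21 2014.
Next gap: 37 days. Jun 21 2014 + 37 days = Jul 28 2014.
Next gap: 42 days. Jul 28 2014 + 42 days = Sep 8 2014.

Jun 21 2014, Jul 28 2014, Sep 8 2014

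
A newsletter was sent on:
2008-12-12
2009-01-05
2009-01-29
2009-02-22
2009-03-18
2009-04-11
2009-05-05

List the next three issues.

The spacing is 24, 24, 24, 24, 24, 24 days — always 24 days.
2009-05-05 + 24 days = 2009-05-29.
2009-05-29 + 24 days = 2009-06-22.
2009-06-22 + 24 days = 2009-07-16.

2009-05-29, 2009-06-22, 2009-07-16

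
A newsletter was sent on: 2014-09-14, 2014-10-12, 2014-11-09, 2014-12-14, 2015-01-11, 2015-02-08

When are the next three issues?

These are Sundays at 28- or 35-day spacing (28, 28, 35, 28, 28).
The pattern: 2nd Sunday of the month.
March 2015 — 2nd Sunday is 2015-03-08.
2nd Sunday of April 2015: 2015-04-12.
2nd Sunday of May 2015: 2015-05-10.

2015-03-08, 2015-04-12, 2015-05-10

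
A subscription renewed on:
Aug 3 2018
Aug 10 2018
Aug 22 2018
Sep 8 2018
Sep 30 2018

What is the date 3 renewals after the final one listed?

Gaps: 7, 12, 17, 22 days — each gap is 5 larger than the previous one.
Next gap: 27 days. Sep 30 2018 + 27 days = Oct 27 2018.
Next gap: 32 days. Oct 27 2018 + 32 days = Nov 28 2018.
Next gap: 37 days. Nov 28 2018 + 37 days = Jan 4 2019.

Jan 4 2019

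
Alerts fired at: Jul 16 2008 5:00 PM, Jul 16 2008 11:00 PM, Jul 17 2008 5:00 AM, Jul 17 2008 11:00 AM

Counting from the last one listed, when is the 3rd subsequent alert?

Spacing: 6, 6, 6 h — constant 6 h.
Jul 17 2008 11:00 AM + 6 h = Jul 17 2008 5:00 PM.
Jul 17 2008 5:00 PM + 6 h = Jul 17 2008 11:00 PM.
Jul 17 2008 11:00 PM + 6 h = Jul 18 2008 5:00 AM.

Jul 18 2008 5:00 AM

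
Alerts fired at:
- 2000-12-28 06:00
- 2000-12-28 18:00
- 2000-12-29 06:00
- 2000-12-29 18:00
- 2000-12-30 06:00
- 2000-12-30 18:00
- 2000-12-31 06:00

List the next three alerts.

2000-12-31 18:00, 2001-01-01 06:00, 2001-01-01 18:00

The interval is a steady 12 hours (12, 12, 12, 12, 12, 12).
2000-12-31 06:00 + 12 h = 2000-12-31 18:00.
2000-12-31 18:00 + 12 h = 2001-01-01 06:00.
2001-01-01 06:00 + 12 h = 2001-01-01 18:00.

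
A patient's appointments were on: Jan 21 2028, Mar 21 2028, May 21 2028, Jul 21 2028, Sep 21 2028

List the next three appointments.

Gaps: 60, 61, 61, 62 days — not constant. Every event is on the 21st of the month.
Pattern: the 21st of every 2 months.
November 2028: Nov 21 2028.
Next: January 2029 → Jan 21 2029.
March 2029: Mar 21 2029.

Nov 21 2028, Jan 21 2029, Mar 21 2029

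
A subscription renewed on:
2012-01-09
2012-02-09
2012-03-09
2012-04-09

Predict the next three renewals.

The day-of-month is always 9 (31, 29, 31 days between events).
So this recurs on the 9th of each month.
May 2012: 2012-05-09.
Next: June 2012 → 2012-06-09.
July 2012: 2012-07-09.

2012-05-09, 2012-06-09, 2012-07-09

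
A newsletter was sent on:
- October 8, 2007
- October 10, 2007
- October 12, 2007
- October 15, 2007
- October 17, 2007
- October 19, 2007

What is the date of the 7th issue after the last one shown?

The gap pattern 2, 2, 3, 2, 2 repeats every 3 events.
These are the Mondays, Wednesdays and Fridays of each week.
The following Monday is October 22, 2007.
The following Wednesday is October 24, 2007.
Next Friday: October 26, 2007.
Next Monday: October 29, 2007.
The following Wednesday is October 31, 2007.
Next Friday: November 2, 2007.
Next Monday: November 5, 2007.

November 5, 2007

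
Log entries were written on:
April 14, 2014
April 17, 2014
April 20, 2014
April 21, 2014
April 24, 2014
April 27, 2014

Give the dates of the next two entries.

April 28, 2014; May 1, 2014

Gaps: 3, 3, 1, 3, 3 days — not constant, but cyclic with period 3.
The events fall on every Monday, Thursday and Sunday.
Next Monday: April 28, 2014.
Next Thursday: May 1, 2014.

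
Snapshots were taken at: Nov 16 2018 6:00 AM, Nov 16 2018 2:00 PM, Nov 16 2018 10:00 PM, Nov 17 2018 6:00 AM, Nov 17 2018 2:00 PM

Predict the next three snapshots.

Spacing: 8, 8, 8, 8 h — constant 8 h.
Nov 17 2018 2:00 PM + 8 h = Nov 17 2018 10:00 PM.
Nov 17 2018 10:00 PM + 8 h = Nov 18 2018 6:00 AM.
Nov 18 2018 6:00 AM + 8 h = Nov 18 2018 2:00 PM.

Nov 17 2018 10:00 PM, Nov 18 2018 6:00 AM, Nov 18 2018 2:00 PM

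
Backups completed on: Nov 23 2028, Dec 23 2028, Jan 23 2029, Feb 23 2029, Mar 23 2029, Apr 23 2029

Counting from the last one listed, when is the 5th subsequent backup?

Gaps: 30, 31, 31, 28, 31 days — not constant. Every event is on the 23rd of the month.
Pattern: the 23rd of each month.
May 2029: May 23 2029.
Next: June 2029 → Jun 23 2029.
Next: July 2029 → Jul 23 2029.
Next: August 2029 → Aug 23 2029.
Next: September 2029 → Sep 23 2029.

Sep 23 2029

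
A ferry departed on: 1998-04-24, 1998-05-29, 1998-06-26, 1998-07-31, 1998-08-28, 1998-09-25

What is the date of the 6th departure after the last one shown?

1999-03-26

All Fridays; the gaps (35, 28, 35, 28, 28) vary with month length.
This is the last Friday of each month.
Last Friday of October 1998: 1998-10-30.
November 1998 ends with Friday 1998-11-27.
December 1998 ends with Friday 1998-12-25.
January 1999 ends with Friday 1999-01-29.
February 1999 ends with Friday 1999-02-26.
March 1999 ends with Friday 1999-03-26.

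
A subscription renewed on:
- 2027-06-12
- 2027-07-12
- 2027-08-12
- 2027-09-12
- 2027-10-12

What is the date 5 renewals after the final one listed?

2028-03-12

Gaps: 30, 31, 31, 30 days — not constant. Every event is on the 12th of the month.
Pattern: the 12th of each month.
Next: November 2027 → 2027-11-12.
December 2027: 2027-12-12.
January 2028: 2028-01-12.
February 2028: 2028-02-12.
Next: March 2028 → 2028-03-12.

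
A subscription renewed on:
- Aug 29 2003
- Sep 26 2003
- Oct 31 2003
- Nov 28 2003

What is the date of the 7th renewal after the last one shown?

All Fridays; the gaps (28, 35, 28) vary with month length.
This is the last Friday of each month.
December 2003 ends with Friday Dec 26 2003.
Last Friday of January 2004: Jan 30 2004.
Last Friday of February 2004: Feb 27 2004.
Last Friday of March 2004: Mar 26 2004.
Last Friday of April 2004: Apr 30 2004.
Last Friday of May 2004: May 28 2004.
June 2004 ends with Friday Jun 25 2004.

Jun 25 2004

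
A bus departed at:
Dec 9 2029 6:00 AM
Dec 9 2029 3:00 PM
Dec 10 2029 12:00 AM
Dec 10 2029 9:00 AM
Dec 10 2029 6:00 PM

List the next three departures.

Dec 11 2029 3:00 AM, Dec 11 2029 12:00 PM, Dec 11 2029 9:00 PM

The interval is a steady 9 hours (9, 9, 9, 9).
Dec 10 2029 6:00 PM + 9 h = Dec 11 2029 3:00 AM.
Dec 11 2029 3:00 AM + 9 h = Dec 11 2029 12:00 PM.
Dec 11 2029 12:00 PM + 9 h = Dec 11 2029 9:00 PM.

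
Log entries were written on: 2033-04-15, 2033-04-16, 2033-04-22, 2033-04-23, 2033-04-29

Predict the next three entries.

2033-04-30, 2033-05-06, 2033-05-07

The gap pattern 1, 6, 1, 6 repeats every 2 events.
These are the Fridays and Saturdays of each week.
Next Saturday: 2033-04-30.
Next Friday: 2033-05-06.
Next Saturday: 2033-05-07.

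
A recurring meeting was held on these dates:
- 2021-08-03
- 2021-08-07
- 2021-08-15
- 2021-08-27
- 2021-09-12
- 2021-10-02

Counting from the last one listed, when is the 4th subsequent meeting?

The spacing grows by 4 each time: 4, 8, 12, 16, 20 days.
Next gap: 24 days. 2021-10-02 + 24 days = 2021-10-26.
Next gap: 28 days. 2021-10-26 + 28 days = 2021-11-23.
Next gap: 32 days. 2021-11-23 + 32 days = 2021-12-25.
Next gap: 36 days. 2021-12-25 + 36 days = 2022-01-30.

2022-01-30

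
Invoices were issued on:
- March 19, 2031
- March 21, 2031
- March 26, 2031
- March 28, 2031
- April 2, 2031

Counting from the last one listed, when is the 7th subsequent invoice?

April 25, 2031

Gaps: 2, 5, 2, 5 days — not constant, but cyclic with period 2.
The events fall on every Wednesday and Friday.
The following Friday is April 4, 2031.
Next Wednesday: April 9, 2031.
The following Friday is April 11, 2031.
Next Wednesday: April 16, 2031.
The following Friday is April 18, 2031.
The following Wednesday is April 23, 2031.
Next Friday: April 25, 2031.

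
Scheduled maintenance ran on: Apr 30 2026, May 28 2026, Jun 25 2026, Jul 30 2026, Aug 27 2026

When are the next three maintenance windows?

These are Thursdays with 28, 28, 35, 28-day gaps.
Each is the final Thursday of its month — Apr 30 2026 is past the 28th, so '4th Thursday' doesn't fit.
Last Thursday of September 2026: Sep 24 2026.
Last Thursday of October 2026: Oct 29 2026.
Last Thursday of November 2026: Nov 26 2026.

Sep 24 2026, Oct 29 2026, Nov 26 2026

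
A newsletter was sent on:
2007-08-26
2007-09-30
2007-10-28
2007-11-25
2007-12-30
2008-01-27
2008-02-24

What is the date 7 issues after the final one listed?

These are Sundays with 35, 28, 28, 35, 28, 28-day gaps.
Each is the final Sunday of its month — 2007-09-30 is past the 28th, so '4th Sunday' doesn't fit.
March 2008 ends with Sunday 2008-03-30.
April 2008 ends with Sunday 2008-04-27.
May 2008 ends with Sunday 2008-05-25.
June 2008 ends with Sunday 2008-06-29.
July 2008 ends with Sunday 2008-07-27.
August 2008 ends with Sunday 2008-08-31.
September 2008 ends with Sunday 2008-09-28.

2008-09-28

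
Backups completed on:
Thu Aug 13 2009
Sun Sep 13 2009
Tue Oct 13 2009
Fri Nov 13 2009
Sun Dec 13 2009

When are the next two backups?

Wed Jan 13 2010, Sat Feb 13 2010

The day-of-month is always 13 (31, 30, 31, 30 days between events).
So this recurs on the 13th of each month.
Next: January 2010 → Wed Jan 13 2010.
Next: February 2010 → Sat Feb 13 2010.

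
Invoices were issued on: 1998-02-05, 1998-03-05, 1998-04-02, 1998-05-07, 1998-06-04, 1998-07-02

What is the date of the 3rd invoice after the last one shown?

1998-10-01

All dates are Thursdays, 28, 28, 35, 28, 28 days apart.
Specifically, the 1st Thursday of each month.
August 1998 — 1st Thursday is 1998-08-06.
September 1998 — 1st Thursday is 1998-09-03.
October 1998 — 1st Thursday is 1998-10-01.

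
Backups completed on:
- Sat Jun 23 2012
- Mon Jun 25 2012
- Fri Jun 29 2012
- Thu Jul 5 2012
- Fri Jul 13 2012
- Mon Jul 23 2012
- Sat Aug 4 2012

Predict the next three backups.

Sat Aug 18 2012, Mon Sep 3 2012, Fri Sep 21 2012

Intervals are 2, 4, 6, 8, 10, 12 days — an arithmetic progression with common difference 2.
Next gap: 14 days. Sat Aug 4 2012 + 14 days = Sat Aug 18 2012.
Next gap: 16 days. Sat Aug 18 2012 + 16 days = Mon Sep 3 2012.
Next gap: 18 days. Mon Sep 3 2012 + 18 days = Fri Sep 21 2012.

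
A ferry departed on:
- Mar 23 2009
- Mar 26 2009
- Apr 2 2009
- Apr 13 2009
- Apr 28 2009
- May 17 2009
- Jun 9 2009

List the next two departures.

The spacing grows by 4 each time: 3, 7, 11, 15, 19, 23 days.
Next gap: 27 days. Jun 9 2009 + 27 days = Jul 6 2009.
Next gap: 31 days. Jul 6 2009 + 31 days = Aug 6 2009.

Jul 6 2009, Aug 6 2009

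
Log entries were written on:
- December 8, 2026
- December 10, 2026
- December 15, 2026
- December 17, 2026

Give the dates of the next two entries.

December 22, 2026; December 24, 2026

The gap pattern 2, 5, 2 repeats every 2 events.
These are the Tuesdays and Thursdays of each week.
Next Tuesday: December 22, 2026.
The following Thursday is December 24, 2026.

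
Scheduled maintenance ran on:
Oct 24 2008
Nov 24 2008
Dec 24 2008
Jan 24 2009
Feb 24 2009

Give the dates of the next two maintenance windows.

Gaps: 31, 30, 31, 31 days — not constant. Every event is on the 24th of the month.
Pattern: the 24th of each month.
Next: March 2009 → Mar 24 2009.
April 2009: Apr 24 2009.

Mar 24 2009, Apr 24 2009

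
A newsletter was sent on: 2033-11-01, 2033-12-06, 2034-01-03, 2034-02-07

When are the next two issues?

Gaps: 35, 28, 35 days — a mix of 28 and 35. Every date is a Tuesday.
Each is the 1st Tuesday of its month.
1st Tuesday of March 2034: 2034-03-07.
1st Tuesday of April 2034: 2034-04-04.

2034-03-07, 2034-04-04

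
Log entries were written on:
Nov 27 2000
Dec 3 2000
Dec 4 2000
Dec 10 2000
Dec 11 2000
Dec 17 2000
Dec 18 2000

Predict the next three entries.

The gap pattern 6, 1, 6, 1, 6, 1 repeats every 2 events.
These are the Mondays and Sundays of each week.
Next Sunday: Dec 24 2000.
The following Monday is Dec 25 2000.
The following Sunday is Dec 31 2000.

Dec 24 2000, Dec 25 2000, Dec 31 2000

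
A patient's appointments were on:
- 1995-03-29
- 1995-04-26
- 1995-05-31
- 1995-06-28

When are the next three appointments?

1995-07-26, 1995-08-30, 1995-09-27

All Wednesdays; the gaps (28, 35, 28) vary with month length.
This is the last Wednesday of each month.
July 1995 ends with Wednesday 1995-07-26.
Last Wednesday of August 1995: 1995-08-30.
September 1995 ends with Wednesday 1995-09-27.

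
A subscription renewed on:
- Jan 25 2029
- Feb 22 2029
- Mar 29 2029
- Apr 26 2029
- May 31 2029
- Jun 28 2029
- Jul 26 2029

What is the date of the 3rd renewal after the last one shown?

All Thursdays; the gaps (28, 35, 28, 35, 28, 28) vary with month length.
This is the last Thursday of each month.
August 2029 ends with Thursday Aug 30 2029.
September 2029 ends with Thursday Sep 27 2029.
Last Thursday of October 2029: Oct 25 2029.

Oct 25 2029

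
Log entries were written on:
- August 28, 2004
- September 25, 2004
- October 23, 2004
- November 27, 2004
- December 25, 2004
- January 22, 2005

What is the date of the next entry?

Gaps: 28, 28, 35, 28, 28 days — a mix of 28 and 35. Every date is a Saturday.
Each is the 4th Saturday of its month.
4th Saturday of February 2005: February 26, 2005.

February 26, 2005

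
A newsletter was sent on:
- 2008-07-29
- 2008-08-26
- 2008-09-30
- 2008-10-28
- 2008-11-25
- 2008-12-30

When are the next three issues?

2009-01-27, 2009-02-24, 2009-03-31

Every date is a Tuesday; gaps 28, 35, 28, 28, 35 days.
Each is the last Tuesday of its month (at least one falls on the 29th or later, ruling out '4th Tuesday').
Last Tuesday of January 2009: 2009-01-27.
Last Tuesday of February 2009: 2009-02-24.
March 2009 ends with Tuesday 2009-03-31.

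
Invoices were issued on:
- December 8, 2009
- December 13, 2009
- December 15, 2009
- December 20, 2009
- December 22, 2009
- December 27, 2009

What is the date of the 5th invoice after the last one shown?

January 12, 2010

Every event lands on a Tuesday or Sunday (gaps cycle 5, 2, 5, 2, 5).
So the schedule is: every Tuesday and Sunday.
Next Tuesday: December 29, 2009.
The following Sunday is January 3, 2010.
The following Tuesday is January 5, 2010.
Next Sunday: January 10, 2010.
Next Tuesday: January 12, 2010.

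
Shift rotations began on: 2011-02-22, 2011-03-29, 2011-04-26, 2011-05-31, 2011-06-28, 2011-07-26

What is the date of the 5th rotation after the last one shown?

All Tuesdays; the gaps (35, 28, 35, 28, 28) vary with month length.
This is the last Tuesday of each month.
August 2011 ends with Tuesday 2011-08-30.
September 2011 ends with Tuesday 2011-09-27.
October 2011 ends with Tuesday 2011-10-25.
November 2011 ends with Tuesday 2011-11-29.
Last Tuesday of December 2011: 2011-12-27.

2011-12-27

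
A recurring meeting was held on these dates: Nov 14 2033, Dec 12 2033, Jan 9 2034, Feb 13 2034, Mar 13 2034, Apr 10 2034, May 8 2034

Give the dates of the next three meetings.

Jun 12 2034, Jul 10 2034, Aug 14 2034

Gaps: 28, 28, 35, 28, 28, 28 days — a mix of 28 and 35. Every date is a Monday.
Each is the 2nd Monday of its month.
2nd Monday of June 2034: Jun 12 2034.
July 2034 — 2nd Monday is Jul 10 2034.
August 2034 — 2nd Monday is Aug 14 2034.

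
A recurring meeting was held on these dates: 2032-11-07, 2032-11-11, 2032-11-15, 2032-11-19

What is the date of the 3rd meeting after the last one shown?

2032-12-01

Every event comes 4 days after the last (4, 4, 4).
2032-11-19 + 4 days = 2032-11-23.
2032-11-23 + 4 days = 2032-11-27.
2032-11-27 + 4 days = 2032-12-01.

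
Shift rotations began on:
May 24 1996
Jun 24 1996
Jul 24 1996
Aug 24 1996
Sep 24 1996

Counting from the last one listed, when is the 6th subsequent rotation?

Mar 24 1997

The day-of-month is always 24 (31, 30, 31, 31 days between events).
So this recurs on the 24th of each month.
October 1996: Oct 24 1996.
November 1996: Nov 24 1996.
Next: December 1996 → Dec 24 1996.
January 1997: Jan 24 1997.
February 1997: Feb 24 1997.
March 1997: Mar 24 1997.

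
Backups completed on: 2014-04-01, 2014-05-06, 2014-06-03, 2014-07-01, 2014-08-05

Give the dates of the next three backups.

All dates are Tuesdays, 35, 28, 28, 35 days apart.
Specifically, the 1st Tuesday of each month.
1st Tuesday of September 2014: 2014-09-02.
1st Tuesday of October 2014: 2014-10-07.
1st Tuesday of November 2014: 2014-11-04.

2014-09-02, 2014-10-07, 2014-11-04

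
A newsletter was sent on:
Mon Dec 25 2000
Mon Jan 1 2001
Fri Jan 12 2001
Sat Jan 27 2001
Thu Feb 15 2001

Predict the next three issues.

Intervals are 7, 11, 15, 19 days — an arithmetic progression with common difference 4.
Next gap: 23 days. Thu Feb 15 2001 + 23 days = Sat Mar 10 2001.
Next gap: 27 days. Sat Mar 10 2001 + 27 days = Fri Apr 6 2001.
Next gap: 31 days. Fri Apr 6 2001 + 31 days = Mon May 7 2001.

Sat Mar 10 2001, Fri Apr 6 2001, Mon May 7 2001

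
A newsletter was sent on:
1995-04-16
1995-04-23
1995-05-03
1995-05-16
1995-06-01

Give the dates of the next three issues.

Gaps: 7, 10, 13, 16 days — each gap is 3 larger than the previous one.
Next gap: 19 days. 1995-06-01 + 19 days = 1995-06-20.
Next gap: 22 days. 1995-06-20 + 22 days = 1995-07-12.
Next gap: 25 days. 1995-07-12 + 25 days = 1995-08-06.

1995-06-20, 1995-07-12, 1995-08-06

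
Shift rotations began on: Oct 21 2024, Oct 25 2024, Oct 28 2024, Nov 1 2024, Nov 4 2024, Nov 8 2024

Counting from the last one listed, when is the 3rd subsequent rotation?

Gaps: 4, 3, 4, 3, 4 days — not constant, but cyclic with period 2.
The events fall on every Monday and Friday.
The following Monday is Nov 11 2024.
The following Friday is Nov 15 2024.
Next Monday: Nov 18 2024.

Nov 18 2024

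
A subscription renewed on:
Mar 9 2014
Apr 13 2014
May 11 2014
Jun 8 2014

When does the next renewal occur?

These are Sundays at 28- or 35-day spacing (35, 28, 28).
The pattern: 2nd Sunday of the month.
July 2014 — 2nd Sunday is Jul 13 2014.

Jul 13 2014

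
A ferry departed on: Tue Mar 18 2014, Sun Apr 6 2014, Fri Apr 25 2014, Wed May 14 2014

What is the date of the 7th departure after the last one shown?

Wed Sep 24 2014

The spacing is 19, 19, 19 days — always 19 days.
Wed May 14 2014 + 19 days = Mon Jun 2 2014.
Mon Jun 2 2014 + 19 days = Sat Jun 21 2014.
Sat Jun 21 2014 + 19 days = Thu Jul 10 2014.
Thu Jul 10 2014 + 19 days = Tue Jul 29 2014.
Tue Jul 29 2014 + 19 days = Sun Aug 17 2014.
Sun Aug 17 2014 + 19 days = Fri Sep 5 2014.
Fri Sep 5 2014 + 19 days = Wed Sep 24 2014.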